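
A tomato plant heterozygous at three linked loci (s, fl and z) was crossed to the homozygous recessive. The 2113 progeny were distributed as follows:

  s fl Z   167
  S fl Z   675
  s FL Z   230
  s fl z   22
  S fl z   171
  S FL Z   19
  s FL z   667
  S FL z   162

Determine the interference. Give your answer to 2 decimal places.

0.47

The two most frequent reciprocal classes, s FL z and S fl Z, are the parental types, so the F1 was s FL z / S fl Z.
The two rarest classes, s fl z and S FL Z, are the double crossovers. Comparing them with the parentals, only the fl allele has switched, so fl is the middle locus and the order is z – fl – s.
z–fl: (401 + 41)/2113 = 0.2092; fl–s: (329 + 41)/2113 = 0.1751.
Expected DCO frequency = 0.2092 × 0.1751 ≈ 0.03663; observed = 41/2113 ≈ 0.01940.
Coefficient of coincidence = 0.01940/0.03663 ≈ 0.53; interference = 1 − 0.53 = 0.47.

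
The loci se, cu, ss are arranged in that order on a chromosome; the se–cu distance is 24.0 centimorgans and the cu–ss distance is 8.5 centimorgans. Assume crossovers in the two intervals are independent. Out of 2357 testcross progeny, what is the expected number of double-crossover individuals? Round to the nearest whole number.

48

Map distances give recombination frequencies of 0.240 and 0.085 for the two intervals.
With no interference, expected double-crossover frequency = 0.240 × 0.085 = 0.02040.
Expected number = 0.02040 × 2357 = 48.08 ≈ 48.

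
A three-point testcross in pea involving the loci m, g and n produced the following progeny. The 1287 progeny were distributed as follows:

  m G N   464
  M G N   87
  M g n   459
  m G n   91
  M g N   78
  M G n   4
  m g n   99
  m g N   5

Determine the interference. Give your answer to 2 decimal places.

0.67

The two most frequent reciprocal classes, M g n and m G N, are the parental types, so the F1 was M g n / m G N.
The two rarest classes, M G n and m g N, are the double crossovers. Comparing them with the parentals, only the g allele has switched, so g is the middle locus and the order is m – g – n.
m–g: (186 + 9)/1287 = 0.1515; g–n: (169 + 9)/1287 = 0.1383.
Expected DCO frequency = 0.1515 × 0.1383 ≈ 0.02095; observed = 9/1287 ≈ 0.00699.
Coefficient of coincidence = 0.00699/0.02095 ≈ 0.33; interference = 1 − 0.33 = 0.67.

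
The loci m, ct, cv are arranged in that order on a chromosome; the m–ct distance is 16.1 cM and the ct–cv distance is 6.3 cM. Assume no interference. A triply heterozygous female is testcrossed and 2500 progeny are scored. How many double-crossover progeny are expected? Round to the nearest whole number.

25

Map distances give recombination frequencies of 0.161 and 0.063 for the two intervals.
With no interference, expected double-crossover frequency = 0.161 × 0.063 = 0.01014.
Expected number = 0.01014 × 2500 = 25.36 ≈ 25.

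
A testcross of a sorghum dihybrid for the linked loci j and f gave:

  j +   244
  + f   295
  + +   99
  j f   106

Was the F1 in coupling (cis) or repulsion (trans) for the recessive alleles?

The two most frequent classes are + f (295) and j + (244); these are the parental (non-recombinant) types.
So the F1 carried + f on one chromosome and j + on the other — the recessive alleles are on opposite chromosomes (trans / repulsion).

trans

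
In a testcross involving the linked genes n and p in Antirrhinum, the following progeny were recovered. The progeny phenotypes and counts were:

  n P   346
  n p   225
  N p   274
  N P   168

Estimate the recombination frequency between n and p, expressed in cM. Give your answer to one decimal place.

The two most frequent classes, N p (274) and n P (346), are the parental types, so the F1 was N p / n P.
The recombinant classes are N P and n p: 168 + 225 = 393.
Recombination frequency = 393/1013 = 0.3880 ≈ 38.8%, i.e. 38.8 cM.

38.8 cM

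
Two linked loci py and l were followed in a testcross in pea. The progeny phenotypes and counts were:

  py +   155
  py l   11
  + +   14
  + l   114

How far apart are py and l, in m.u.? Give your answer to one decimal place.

8.5 m.u.

The two most frequent classes, + l (114) and py + (155), are the parental types, so the F1 was + l / py +.
The recombinant classes are + + and py l: 14 + 11 = 25.
Recombination frequency = 25/294 = 0.0850 ≈ 8.5%, i.e. 8.5 m.u.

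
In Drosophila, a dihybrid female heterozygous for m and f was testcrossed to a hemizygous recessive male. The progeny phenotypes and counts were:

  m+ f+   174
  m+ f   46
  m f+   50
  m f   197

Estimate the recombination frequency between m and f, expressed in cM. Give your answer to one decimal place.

The two most frequent classes, m+ f+ (174) and m f (197), are the parental types, so the F1 was m+ f+ / m f.
The recombinant classes are m+ f and m f+: 46 + 50 = 96.
Recombination frequency = 96/467 = 0.2056 ≈ 20.6%, i.e. 20.6 cM.

20.6 cM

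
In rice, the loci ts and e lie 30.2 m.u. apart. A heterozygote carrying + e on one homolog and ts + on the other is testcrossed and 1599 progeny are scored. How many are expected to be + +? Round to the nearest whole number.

A map distance of 30.2 m.u. corresponds to a recombination frequency of 0.302.
The F1 is + e / ts +, so + + is a recombinant gamete class with expected frequency r/2 = 0.302/2 = 0.1510.
Expected number = 0.1510 × 1599 = 241.45 ≈ 241.

241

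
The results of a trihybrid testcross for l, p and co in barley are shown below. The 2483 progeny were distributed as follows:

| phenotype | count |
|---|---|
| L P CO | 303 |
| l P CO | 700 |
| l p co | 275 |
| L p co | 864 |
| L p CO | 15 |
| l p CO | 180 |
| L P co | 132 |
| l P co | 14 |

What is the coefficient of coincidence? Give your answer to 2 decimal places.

0.35

The two most frequent reciprocal classes, L p co and l P CO, are the parental types, so the F1 was L p co / l P CO.
The two rarest classes, L p CO and l P co, are the double crossovers. Comparing them with the parentals, only the co allele has switched, so co is the middle locus and the order is l – co – p.
l–co: (578 + 29)/2483 = 0.2445; co–p: (312 + 29)/2483 = 0.1373.
Expected DCO frequency = 0.2445 × 0.1373 ≈ 0.03357; observed = 29/2483 ≈ 0.01168.
Coefficient of coincidence = 0.01168/0.03357 ≈ 0.35.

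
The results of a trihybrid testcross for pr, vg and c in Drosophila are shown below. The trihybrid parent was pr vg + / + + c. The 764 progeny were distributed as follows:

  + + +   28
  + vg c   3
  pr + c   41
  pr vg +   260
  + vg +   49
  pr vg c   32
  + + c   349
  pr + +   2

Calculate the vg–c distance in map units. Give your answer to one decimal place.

8.5 map units

The two rarest classes, pr + + and + vg c, are the double crossovers. Comparing them with the parentals, only the vg allele has switched, so vg is the middle locus and the order is c – vg – pr.
Crossovers in the c–vg interval produce the single-crossover classes pr vg c and + + + (32 + 28 = 60) plus the double crossovers (5).
RF(c–vg) = (60 + 5) / 764 = 65/764 = 0.0851 → 8.5 map units.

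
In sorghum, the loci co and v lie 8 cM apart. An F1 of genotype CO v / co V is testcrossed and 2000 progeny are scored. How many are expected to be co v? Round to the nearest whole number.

80

A map distance of 8 cM corresponds to a recombination frequency of 0.080.
The F1 is CO v / co V, so co v is a recombinant gamete class with expected frequency r/2 = 0.080/2 = 0.0400.
Expected number = 0.0400 × 2000 = 80.00 ≈ 80.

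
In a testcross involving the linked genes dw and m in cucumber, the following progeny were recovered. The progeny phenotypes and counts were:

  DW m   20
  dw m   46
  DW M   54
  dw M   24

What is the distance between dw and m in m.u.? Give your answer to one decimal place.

The two most frequent classes, DW M (54) and dw m (46), are the parental types, so the F1 was DW M / dw m.
The recombinant classes are DW m and dw M: 20 + 24 = 44.
Recombination frequency = 44/144 = 0.3056 ≈ 30.6%, i.e. 30.6 m.u.

30.6 m.u.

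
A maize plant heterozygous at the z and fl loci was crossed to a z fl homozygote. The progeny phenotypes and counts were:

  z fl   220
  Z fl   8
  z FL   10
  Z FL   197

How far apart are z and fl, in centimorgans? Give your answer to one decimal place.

The two most frequent classes, Z FL (197) and z fl (220), are the parental types, so the F1 was Z FL / z fl.
The recombinant classes are Z fl and z FL: 8 + 10 = 18.
Recombination frequency = 18/435 = 0.0414 ≈ 4.1%, i.e. 4.1 centimorgans.

4.1 centimorgans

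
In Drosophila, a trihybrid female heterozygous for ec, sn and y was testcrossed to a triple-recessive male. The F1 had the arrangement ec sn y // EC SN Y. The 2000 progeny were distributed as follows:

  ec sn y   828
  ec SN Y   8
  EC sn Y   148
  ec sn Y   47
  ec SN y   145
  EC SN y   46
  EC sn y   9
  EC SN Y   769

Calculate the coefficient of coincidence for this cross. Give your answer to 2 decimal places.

The two rarest classes, EC sn y and ec SN Y, are the double crossovers. Comparing them with the parentals, only the ec allele has switched, so ec is the middle locus and the order is y – ec – sn.
y–ec: (93 + 17)/2000 = 0.0550; ec–sn: (293 + 17)/2000 = 0.1550.
Expected DCO frequency = 0.0550 × 0.1550 ≈ 0.00852; observed = 17/2000 ≈ 0.00850.
Coefficient of coincidence = 0.00850/0.00852 ≈ 1.00.

1.00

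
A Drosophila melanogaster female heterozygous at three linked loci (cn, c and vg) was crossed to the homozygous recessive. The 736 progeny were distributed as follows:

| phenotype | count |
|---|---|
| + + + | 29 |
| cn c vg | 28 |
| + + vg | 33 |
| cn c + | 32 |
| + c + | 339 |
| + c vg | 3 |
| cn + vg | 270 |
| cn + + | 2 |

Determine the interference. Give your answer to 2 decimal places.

0.15

The two most frequent reciprocal classes, cn + vg and + c +, are the parental types, so the F1 was cn + vg / + c +.
The two rarest classes, cn + + and + c vg, are the double crossovers. Comparing them with the parentals, only the vg allele has switched, so vg is the middle locus and the order is c – vg – cn.
c–vg: (57 + 5)/736 = 0.0842; vg–cn: (65 + 5)/736 = 0.0951.
Expected DCO frequency = 0.0842 × 0.0951 ≈ 0.00801; observed = 5/736 ≈ 0.00679.
Coefficient of coincidence = 0.00679/0.00801 ≈ 0.85; interference = 1 − 0.85 = 0.15.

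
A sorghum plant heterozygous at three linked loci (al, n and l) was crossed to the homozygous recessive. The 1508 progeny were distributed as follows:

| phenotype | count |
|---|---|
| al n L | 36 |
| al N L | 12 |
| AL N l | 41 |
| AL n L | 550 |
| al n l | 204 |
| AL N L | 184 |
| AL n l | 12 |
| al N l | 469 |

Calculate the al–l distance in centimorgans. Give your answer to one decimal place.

6.7 centimorgans

The two most frequent reciprocal classes, al N l and AL n L, are the parental types, so the F1 was al N l / AL n L.
The two rarest classes, al N L and AL n l, are the double crossovers. Comparing them with the parentals, only the l allele has switched, so l is the middle locus and the order is al – l – n.
Crossovers in the al–l interval produce the single-crossover classes AL N l and al n L (41 + 36 = 77) plus the double crossovers (24).
RF(al–l) = (77 + 24) / 1508 = 101/1508 = 0.0670 → 6.7 centimorgans.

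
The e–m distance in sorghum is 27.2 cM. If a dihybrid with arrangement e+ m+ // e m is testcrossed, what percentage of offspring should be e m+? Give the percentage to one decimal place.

13.6%

A map distance of 27.2 cM corresponds to a recombination frequency of 0.272.
The F1 is e+ m+ / e m, so e m+ is a recombinant gamete class with expected frequency r/2 = 0.272/2 = 0.1360.
That is 0.1360 = 13.6% of the progeny.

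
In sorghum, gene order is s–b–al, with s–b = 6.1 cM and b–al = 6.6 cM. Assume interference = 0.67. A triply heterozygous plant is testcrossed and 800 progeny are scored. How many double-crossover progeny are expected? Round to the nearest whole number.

1

Map distances give recombination frequencies of 0.061 and 0.066 for the two intervals.
With interference 0.67 (so coincidence = 0.33), expected double-crossover frequency = 0.061 × 0.066 × 0.33 = 0.00133.
Expected number = 0.00133 × 800 = 1.06 ≈ 1.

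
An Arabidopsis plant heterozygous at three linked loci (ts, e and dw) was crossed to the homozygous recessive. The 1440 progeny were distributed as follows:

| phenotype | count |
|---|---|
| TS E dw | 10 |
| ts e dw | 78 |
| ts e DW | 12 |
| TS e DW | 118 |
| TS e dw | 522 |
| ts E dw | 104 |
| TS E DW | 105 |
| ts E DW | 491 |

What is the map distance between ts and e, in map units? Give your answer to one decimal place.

The two most frequent reciprocal classes, TS e dw and ts E DW, are the parental types, so the F1 was TS e dw / ts E DW.
The two rarest classes, TS E dw and ts e DW, are the double crossovers. Comparing them with the parentals, only the e allele has switched, so e is the middle locus and the order is dw – e – ts.
Crossovers in the e–ts interval produce the single-crossover classes ts e dw and TS E DW (78 + 105 = 183) plus the double crossovers (22).
RF(e–ts) = (183 + 22) / 1440 = 205/1440 = 0.1424 → 14.2 map units.

14.2 map units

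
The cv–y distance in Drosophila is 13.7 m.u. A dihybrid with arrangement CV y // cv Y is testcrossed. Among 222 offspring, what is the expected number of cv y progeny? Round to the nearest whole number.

15

A map distance of 13.7 m.u. corresponds to a recombination frequency of 0.137.
The F1 is CV y / cv Y, so cv y is a recombinant gamete class with expected frequency r/2 = 0.137/2 = 0.0685.
Expected number = 0.0685 × 222 = 15.21 ≈ 15.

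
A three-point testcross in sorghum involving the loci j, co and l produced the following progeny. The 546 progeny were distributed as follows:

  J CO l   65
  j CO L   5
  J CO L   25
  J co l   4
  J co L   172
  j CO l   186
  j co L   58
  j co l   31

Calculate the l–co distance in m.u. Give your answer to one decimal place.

11.9 m.u.

The two most frequent reciprocal classes, j CO l and J co L, are the parental types, so the F1 was j CO l / J co L.
The two rarest classes, j CO L and J co l, are the double crossovers. Comparing them with the parentals, only the l allele has switched, so l is the middle locus and the order is co – l – j.
Crossovers in the co–l interval produce the single-crossover classes j co l and J CO L (31 + 25 = 56) plus the double crossovers (9).
RF(co–l) = (56 + 9) / 546 = 65/546 = 0.1190 → 11.9 m.u.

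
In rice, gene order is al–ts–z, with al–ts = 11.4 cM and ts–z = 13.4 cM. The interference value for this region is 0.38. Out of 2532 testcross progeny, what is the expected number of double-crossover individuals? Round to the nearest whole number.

24

Map distances give recombination frequencies of 0.114 and 0.134 for the two intervals.
With interference 0.38 (so coincidence = 0.62), expected double-crossover frequency = 0.114 × 0.134 × 0.62 = 0.00947.
Expected number = 0.00947 × 2532 = 23.98 ≈ 24.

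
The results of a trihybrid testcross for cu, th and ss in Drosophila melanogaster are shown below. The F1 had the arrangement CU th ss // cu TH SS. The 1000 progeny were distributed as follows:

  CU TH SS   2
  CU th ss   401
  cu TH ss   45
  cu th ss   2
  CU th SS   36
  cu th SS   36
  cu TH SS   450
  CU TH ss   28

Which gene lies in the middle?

cu

The two rarest classes, cu th ss and CU TH SS, are the double crossovers. Comparing them with the parentals, only the cu allele has switched, so cu is the middle locus and the order is th – cu – ss.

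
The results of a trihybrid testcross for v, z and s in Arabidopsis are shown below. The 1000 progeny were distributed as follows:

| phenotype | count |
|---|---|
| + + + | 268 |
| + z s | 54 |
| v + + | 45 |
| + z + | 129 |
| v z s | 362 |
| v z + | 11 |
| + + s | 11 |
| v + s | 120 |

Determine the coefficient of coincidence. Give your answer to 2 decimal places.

The two most frequent reciprocal classes, v z s and + + +, are the parental types, so the F1 was v z s / + + +.
The two rarest classes, v z + and + + s, are the double crossovers. Comparing them with the parentals, only the s allele has switched, so s is the middle locus and the order is v – s – z.
v–s: (99 + 22)/1000 = 0.1210; s–z: (249 + 22)/1000 = 0.2710.
Expected DCO frequency = 0.1210 × 0.2710 ≈ 0.03279; observed = 22/1000 ≈ 0.02200.
Coefficient of coincidence = 0.02200/0.03279 ≈ 0.67.

0.67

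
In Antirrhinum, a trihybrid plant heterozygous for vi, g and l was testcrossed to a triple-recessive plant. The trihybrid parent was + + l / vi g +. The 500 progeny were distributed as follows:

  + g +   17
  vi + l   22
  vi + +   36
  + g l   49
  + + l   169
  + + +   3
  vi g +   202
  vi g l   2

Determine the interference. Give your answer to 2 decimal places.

0.37

The two rarest classes, + + + and vi g l, are the double crossovers. Comparing them with the parentals, only the l allele has switched, so l is the middle locus and the order is vi – l – g.
vi–l: (39 + 5)/500 = 0.0880; l–g: (85 + 5)/500 = 0.1800.
Expected DCO frequency = 0.0880 × 0.1800 ≈ 0.01584; observed = 5/500 ≈ 0.01000.
Coefficient of coincidence = 0.01000/0.01584 ≈ 0.63; interference = 1 − 0.63 = 0.37.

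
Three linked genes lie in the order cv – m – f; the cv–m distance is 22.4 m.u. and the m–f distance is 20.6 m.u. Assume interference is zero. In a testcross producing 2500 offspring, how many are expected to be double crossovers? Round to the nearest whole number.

115

Map distances give recombination frequencies of 0.224 and 0.206 for the two intervals.
With no interference, expected double-crossover frequency = 0.224 × 0.206 = 0.04614.
Expected number = 0.04614 × 2500 = 115.36 ≈ 115.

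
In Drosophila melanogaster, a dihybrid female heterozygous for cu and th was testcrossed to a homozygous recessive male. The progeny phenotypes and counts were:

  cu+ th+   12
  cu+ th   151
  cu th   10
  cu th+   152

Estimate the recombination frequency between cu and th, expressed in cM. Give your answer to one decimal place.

The two most frequent classes, cu+ th (151) and cu th+ (152), are the parental types, so the F1 was cu+ th / cu th+.
The recombinant classes are cu+ th+ and cu th: 12 + 10 = 22.
Recombination frequency = 22/325 = 0.0677 ≈ 6.8%, i.e. 6.8 cM.

6.8 cM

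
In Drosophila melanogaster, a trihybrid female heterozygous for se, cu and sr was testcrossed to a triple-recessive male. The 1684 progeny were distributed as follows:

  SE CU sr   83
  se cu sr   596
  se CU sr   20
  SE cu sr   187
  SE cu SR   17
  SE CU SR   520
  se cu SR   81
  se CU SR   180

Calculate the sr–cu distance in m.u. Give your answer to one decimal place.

The two most frequent reciprocal classes, se cu sr and SE CU SR, are the parental types, so the F1 was se cu sr / SE CU SR.
The two rarest classes, se CU sr and SE cu SR, are the double crossovers. Comparing them with the parentals, only the cu allele has switched, so cu is the middle locus and the order is sr – cu – se.
Crossovers in the sr–cu interval produce the single-crossover classes se cu SR and SE CU sr (81 + 83 = 164) plus the double crossovers (37).
RF(sr–cu) = (164 + 37) / 1684 = 201/1684 = 0.1194 → 11.9 m.u.

11.9 m.u.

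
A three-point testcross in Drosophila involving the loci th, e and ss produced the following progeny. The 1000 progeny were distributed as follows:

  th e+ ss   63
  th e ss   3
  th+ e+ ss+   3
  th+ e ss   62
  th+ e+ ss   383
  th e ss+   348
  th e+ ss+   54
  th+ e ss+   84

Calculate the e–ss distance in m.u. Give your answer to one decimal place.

12.2 m.u.

The two most frequent reciprocal classes, th+ e+ ss and th e ss+, are the parental types, so the F1 was th+ e+ ss / th e ss+.
The two rarest classes, th+ e+ ss+ and th e ss, are the double crossovers. Comparing them with the parentals, only the ss allele has switched, so ss is the middle locus and the order is th – ss – e.
Crossovers in the ss–e interval produce the single-crossover classes th+ e ss and th e+ ss+ (62 + 54 = 116) plus the double crossovers (6).
RF(ss–e) = (116 + 6) / 1000 = 122/1000 = 0.1220 → 12.2 m.u.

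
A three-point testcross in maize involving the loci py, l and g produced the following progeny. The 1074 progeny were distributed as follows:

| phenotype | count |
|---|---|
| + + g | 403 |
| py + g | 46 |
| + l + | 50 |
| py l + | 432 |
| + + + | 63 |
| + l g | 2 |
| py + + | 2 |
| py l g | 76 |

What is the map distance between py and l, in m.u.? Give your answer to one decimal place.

The two most frequent reciprocal classes, py l + and + + g, are the parental types, so the F1 was py l + / + + g.
The two rarest classes, py + + and + l g, are the double crossovers. Comparing them with the parentals, only the l allele has switched, so l is the middle locus and the order is py – l – g.
Crossovers in the py–l interval produce the single-crossover classes + l + and py + g (50 + 46 = 96) plus the double crossovers (4).
RF(py–l) = (96 + 4) / 1074 = 100/1074 = 0.0931 → 9.3 m.u.

9.3 m.u.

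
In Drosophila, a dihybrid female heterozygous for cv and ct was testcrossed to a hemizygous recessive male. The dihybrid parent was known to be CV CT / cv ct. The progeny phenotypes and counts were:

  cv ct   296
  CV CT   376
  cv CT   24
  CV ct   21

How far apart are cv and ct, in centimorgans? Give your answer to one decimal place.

6.3 centimorgans

The recombinant classes are CV ct and cv CT: 21 + 24 = 45.
Recombination frequency = 45/717 = 0.0628 ≈ 6.3%, i.e. 6.3 centimorgans.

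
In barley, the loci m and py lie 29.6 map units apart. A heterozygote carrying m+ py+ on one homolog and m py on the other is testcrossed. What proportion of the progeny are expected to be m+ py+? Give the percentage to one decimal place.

35.2%

A map distance of 29.6 map units corresponds to a recombination frequency of 0.296.
The F1 is m+ py+ / m py, so m+ py+ is a parental gamete class with expected frequency (1 − r)/2 = 0.704/2 = 0.3520.
That is 0.3520 = 35.2% of the progeny.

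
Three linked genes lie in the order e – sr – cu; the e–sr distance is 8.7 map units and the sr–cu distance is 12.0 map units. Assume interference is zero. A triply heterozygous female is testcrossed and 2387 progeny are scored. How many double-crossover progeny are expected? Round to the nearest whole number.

25

Map distances give recombination frequencies of 0.087 and 0.120 for the two intervals.
With no interference, expected double-crossover frequency = 0.087 × 0.120 = 0.01044.
Expected number = 0.01044 × 2387 = 24.92 ≈ 25.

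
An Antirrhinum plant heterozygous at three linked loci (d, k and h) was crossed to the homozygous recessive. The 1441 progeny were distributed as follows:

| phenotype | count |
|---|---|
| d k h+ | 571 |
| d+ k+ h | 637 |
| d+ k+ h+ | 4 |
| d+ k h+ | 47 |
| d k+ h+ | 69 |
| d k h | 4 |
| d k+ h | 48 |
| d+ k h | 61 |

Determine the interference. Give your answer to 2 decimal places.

The two most frequent reciprocal classes, d+ k+ h and d k h+, are the parental types, so the F1 was d+ k+ h / d k h+.
The two rarest classes, d+ k+ h+ and d k h, are the double crossovers. Comparing them with the parentals, only the h allele has switched, so h is the middle locus and the order is d – h – k.
d–h: (95 + 8)/1441 = 0.0715; h–k: (130 + 8)/1441 = 0.0958.
Expected DCO frequency = 0.0715 × 0.0958 ≈ 0.00685; observed = 8/1441 ≈ 0.00555.
Coefficient of coincidence = 0.00555/0.00685 ≈ 0.81; interference = 1 − 0.81 = 0.19.

0.19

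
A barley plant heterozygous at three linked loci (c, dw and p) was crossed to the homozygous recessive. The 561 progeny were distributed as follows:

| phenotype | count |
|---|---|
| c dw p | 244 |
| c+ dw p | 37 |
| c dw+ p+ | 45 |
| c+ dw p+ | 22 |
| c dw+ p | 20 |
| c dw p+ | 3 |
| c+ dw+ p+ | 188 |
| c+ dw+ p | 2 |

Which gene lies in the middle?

p

The two most frequent reciprocal classes, c+ dw+ p+ and c dw p, are the parental types, so the F1 was c+ dw+ p+ / c dw p.
The two rarest classes, c+ dw+ p and c dw p+, are the double crossovers. Comparing them with the parentals, only the p allele has switched, so p is the middle locus and the order is dw – p – c.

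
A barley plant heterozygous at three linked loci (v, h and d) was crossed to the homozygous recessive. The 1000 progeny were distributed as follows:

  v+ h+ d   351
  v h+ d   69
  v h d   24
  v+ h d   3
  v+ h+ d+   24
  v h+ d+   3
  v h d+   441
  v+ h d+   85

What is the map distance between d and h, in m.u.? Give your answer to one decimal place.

5.4 m.u.

The two most frequent reciprocal classes, v h d+ and v+ h+ d, are the parental types, so the F1 was v h d+ / v+ h+ d.
The two rarest classes, v h+ d+ and v+ h d, are the double crossovers. Comparing them with the parentals, only the h allele has switched, so h is the middle locus and the order is d – h – v.
Crossovers in the d–h interval produce the single-crossover classes v h d and v+ h+ d+ (24 + 24 = 48) plus the double crossovers (6).
RF(d–h) = (48 + 6) / 1000 = 54/1000 = 0.0540 → 5.4 m.u.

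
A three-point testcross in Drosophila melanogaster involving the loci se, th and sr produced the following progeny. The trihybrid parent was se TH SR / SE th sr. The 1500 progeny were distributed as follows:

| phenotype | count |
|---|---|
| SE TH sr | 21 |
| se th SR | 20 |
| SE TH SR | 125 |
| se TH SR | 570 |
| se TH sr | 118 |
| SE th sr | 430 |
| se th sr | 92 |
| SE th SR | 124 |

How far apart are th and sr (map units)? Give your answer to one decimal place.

The two rarest classes, se th SR and SE TH sr, are the double crossovers. Comparing them with the parentals, only the th allele has switched, so th is the middle locus and the order is se – th – sr.
Crossovers in the th–sr interval produce the single-crossover classes se TH sr and SE th SR (118 + 124 = 242) plus the double crossovers (41).
RF(th–sr) = (242 + 41) / 1500 = 283/1500 = 0.1887 → 18.9 map units.

18.9 map units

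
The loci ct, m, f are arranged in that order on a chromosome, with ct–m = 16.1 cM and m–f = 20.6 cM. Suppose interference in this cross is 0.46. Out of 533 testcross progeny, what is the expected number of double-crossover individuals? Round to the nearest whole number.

Map distances give recombination frequencies of 0.161 and 0.206 for the two intervals.
With interference 0.46 (so coincidence = 0.54), expected double-crossover frequency = 0.161 × 0.206 × 0.54 = 0.01791.
Expected number = 0.01791 × 533 = 9.55 ≈ 10.

10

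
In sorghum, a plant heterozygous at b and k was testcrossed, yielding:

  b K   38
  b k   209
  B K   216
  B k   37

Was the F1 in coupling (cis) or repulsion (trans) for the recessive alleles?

cis

The two most frequent classes are B K (216) and b k (209); these are the parental (non-recombinant) types.
So the F1 carried B K on one chromosome and b k on the other — the recessive alleles are on the same chromosome (cis / coupling).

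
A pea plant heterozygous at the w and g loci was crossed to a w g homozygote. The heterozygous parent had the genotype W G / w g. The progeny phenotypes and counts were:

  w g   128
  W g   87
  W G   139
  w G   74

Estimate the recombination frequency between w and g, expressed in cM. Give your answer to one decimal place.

The recombinant classes are W g and w G: 87 + 74 = 161.
Recombination frequency = 161/428 = 0.3762 ≈ 37.6%, i.e. 37.6 cM.

37.6 cM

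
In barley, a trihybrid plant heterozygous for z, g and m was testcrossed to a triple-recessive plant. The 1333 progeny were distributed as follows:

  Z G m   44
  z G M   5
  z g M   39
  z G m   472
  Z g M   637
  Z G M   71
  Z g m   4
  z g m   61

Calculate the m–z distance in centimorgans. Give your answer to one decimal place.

The two most frequent reciprocal classes, z G m and Z g M, are the parental types, so the F1 was z G m / Z g M.
The two rarest classes, z G M and Z g m, are the double crossovers. Comparing them with the parentals, only the m allele has switched, so m is the middle locus and the order is z – m – g.
Crossovers in the z–m interval produce the single-crossover classes Z G m and z g M (44 + 39 = 83) plus the double crossovers (9).
RF(z–m) = (83 + 9) / 1333 = 92/1333 = 0.0690 → 6.9 centimorgans.

6.9 centimorgans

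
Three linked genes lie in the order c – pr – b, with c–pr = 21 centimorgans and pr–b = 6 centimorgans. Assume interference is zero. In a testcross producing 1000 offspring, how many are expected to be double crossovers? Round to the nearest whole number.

Map distances give recombination frequencies of 0.210 and 0.060 for the two intervals.
With no interference, expected double-crossover frequency = 0.210 × 0.060 = 0.01260.
Expected number = 0.01260 × 1000 = 12.60 ≈ 13.

13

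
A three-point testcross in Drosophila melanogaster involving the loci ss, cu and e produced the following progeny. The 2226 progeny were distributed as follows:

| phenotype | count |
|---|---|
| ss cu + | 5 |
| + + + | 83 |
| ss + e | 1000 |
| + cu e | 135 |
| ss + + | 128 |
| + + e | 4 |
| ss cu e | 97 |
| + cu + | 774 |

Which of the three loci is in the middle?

ss

The two most frequent reciprocal classes, + cu + and ss + e, are the parental types, so the F1 was + cu + / ss + e.
The two rarest classes, ss cu + and + + e, are the double crossovers. Comparing them with the parentals, only the ss allele has switched, so ss is the middle locus and the order is e – ss – cu.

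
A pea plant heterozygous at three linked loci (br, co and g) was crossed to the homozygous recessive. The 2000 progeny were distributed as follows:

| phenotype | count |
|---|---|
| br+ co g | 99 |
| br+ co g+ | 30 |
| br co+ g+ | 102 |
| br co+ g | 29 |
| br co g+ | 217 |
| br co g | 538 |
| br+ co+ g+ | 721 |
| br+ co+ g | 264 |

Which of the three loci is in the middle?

co

The two most frequent reciprocal classes, br co g and br+ co+ g+, are the parental types, so the F1 was br co g / br+ co+ g+.
The two rarest classes, br co+ g and br+ co g+, are the double crossovers. Comparing them with the parentals, only the co allele has switched, so co is the middle locus and the order is g – co – br.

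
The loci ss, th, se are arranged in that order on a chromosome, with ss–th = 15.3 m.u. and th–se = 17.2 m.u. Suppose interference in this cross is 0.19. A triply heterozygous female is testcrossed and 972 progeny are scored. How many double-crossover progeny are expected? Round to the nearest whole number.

21

Map distances give recombination frequencies of 0.153 and 0.172 for the two intervals.
With interference 0.19 (so coincidence = 0.81), expected double-crossover frequency = 0.153 × 0.172 × 0.81 = 0.02132.
Expected number = 0.02132 × 972 = 20.72 ≈ 21.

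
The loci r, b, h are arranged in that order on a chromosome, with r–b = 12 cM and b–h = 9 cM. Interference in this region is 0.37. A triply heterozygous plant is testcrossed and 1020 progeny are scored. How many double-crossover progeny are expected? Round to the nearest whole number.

Map distances give recombination frequencies of 0.120 and 0.090 for the two intervals.
With interference 0.37 (so coincidence = 0.63), expected double-crossover frequency = 0.120 × 0.090 × 0.63 = 0.00680.
Expected number = 0.00680 × 1020 = 6.94 ≈ 7.

7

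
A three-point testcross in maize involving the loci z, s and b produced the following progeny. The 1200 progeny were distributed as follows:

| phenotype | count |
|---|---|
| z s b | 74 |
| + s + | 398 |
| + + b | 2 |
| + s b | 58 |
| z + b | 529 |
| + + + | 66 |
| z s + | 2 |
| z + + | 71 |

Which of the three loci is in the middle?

The two most frequent reciprocal classes, z + b and + s +, are the parental types, so the F1 was z + b / + s +.
The two rarest classes, + + b and z s +, are the double crossovers. Comparing them with the parentals, only the z allele has switched, so z is the middle locus and the order is b – z – s.

z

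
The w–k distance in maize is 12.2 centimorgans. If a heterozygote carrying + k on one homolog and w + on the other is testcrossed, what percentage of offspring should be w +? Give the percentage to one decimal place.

43.9%

A map distance of 12.2 centimorgans corresponds to a recombination frequency of 0.122.
The F1 is + k / w +, so w + is a parental gamete class with expected frequency (1 − r)/2 = 0.878/2 = 0.4390.
That is 0.4390 = 43.9% of the progeny.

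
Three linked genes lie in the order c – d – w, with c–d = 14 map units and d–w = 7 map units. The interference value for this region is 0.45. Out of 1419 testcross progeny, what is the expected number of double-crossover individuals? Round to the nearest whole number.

Map distances give recombination frequencies of 0.140 and 0.070 for the two intervals.
With interference 0.45 (so coincidence = 0.55), expected double-crossover frequency = 0.140 × 0.070 × 0.55 = 0.00539.
Expected number = 0.00539 × 1419 = 7.65 ≈ 8.

8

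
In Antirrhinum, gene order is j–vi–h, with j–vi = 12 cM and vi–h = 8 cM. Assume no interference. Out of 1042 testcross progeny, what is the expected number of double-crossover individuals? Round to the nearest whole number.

10

Map distances give recombination frequencies of 0.120 and 0.080 for the two intervals.
With no interference, expected double-crossover frequency = 0.120 × 0.080 = 0.00960.
Expected number = 0.00960 × 1042 = 10.00 ≈ 10.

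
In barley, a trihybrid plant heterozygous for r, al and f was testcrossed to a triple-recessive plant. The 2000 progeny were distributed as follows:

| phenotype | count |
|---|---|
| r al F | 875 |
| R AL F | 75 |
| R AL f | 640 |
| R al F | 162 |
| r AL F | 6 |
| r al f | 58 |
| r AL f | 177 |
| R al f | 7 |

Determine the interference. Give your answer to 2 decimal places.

The two most frequent reciprocal classes, R AL f and r al F, are the parental types, so the F1 was R AL f / r al F.
The two rarest classes, R al f and r AL F, are the double crossovers. Comparing them with the parentals, only the al allele has switched, so al is the middle locus and the order is f – al – r.
f–al: (133 + 13)/2000 = 0.0730; al–r: (339 + 13)/2000 = 0.1760.
Expected DCO frequency = 0.0730 × 0.1760 ≈ 0.01285; observed = 13/2000 ≈ 0.00650.
Coefficient of coincidence = 0.00650/0.01285 ≈ 0.51; interference = 1 − 0.51 = 0.49.

0.49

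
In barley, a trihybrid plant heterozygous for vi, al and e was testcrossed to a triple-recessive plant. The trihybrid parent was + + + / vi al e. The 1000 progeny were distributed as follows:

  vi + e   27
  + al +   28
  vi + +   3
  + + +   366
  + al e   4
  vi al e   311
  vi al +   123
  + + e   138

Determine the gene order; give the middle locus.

The two rarest classes, vi + + and + al e, are the double crossovers. Comparing them with the parentals, only the vi allele has switched, so vi is the middle locus and the order is e – vi – al.

vi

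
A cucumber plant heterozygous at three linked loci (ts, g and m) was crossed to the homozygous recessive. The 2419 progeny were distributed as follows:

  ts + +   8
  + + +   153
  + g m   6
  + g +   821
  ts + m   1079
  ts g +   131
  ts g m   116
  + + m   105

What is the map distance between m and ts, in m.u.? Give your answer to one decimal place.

10.3 m.u.

The two most frequent reciprocal classes, ts + m and + g +, are the parental types, so the F1 was ts + m / + g +.
The two rarest classes, ts + + and + g m, are the double crossovers. Comparing them with the parentals, only the m allele has switched, so m is the middle locus and the order is ts – m – g.
Crossovers in the ts–m interval produce the single-crossover classes + + m and ts g + (105 + 131 = 236) plus the double crossovers (14).
RF(ts–m) = (236 + 14) / 2419 = 250/2419 = 0.1033 → 10.3 m.u.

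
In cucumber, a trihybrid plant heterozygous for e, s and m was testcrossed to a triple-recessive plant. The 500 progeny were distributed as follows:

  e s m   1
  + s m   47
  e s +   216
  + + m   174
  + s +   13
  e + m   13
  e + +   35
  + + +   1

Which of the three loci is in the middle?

m

The two most frequent reciprocal classes, e s + and + + m, are the parental types, so the F1 was e s + / + + m.
The two rarest classes, e s m and + + +, are the double crossovers. Comparing them with the parentals, only the m allele has switched, so m is the middle locus and the order is e – m – s.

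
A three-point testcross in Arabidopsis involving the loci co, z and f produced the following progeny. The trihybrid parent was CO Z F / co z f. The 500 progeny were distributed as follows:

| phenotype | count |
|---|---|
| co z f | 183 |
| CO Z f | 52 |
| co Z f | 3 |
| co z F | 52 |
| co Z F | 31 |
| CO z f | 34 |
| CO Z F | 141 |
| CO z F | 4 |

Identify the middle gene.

z

The two rarest classes, CO z F and co Z f, are the double crossovers. Comparing them with the parentals, only the z allele has switched, so z is the middle locus and the order is co – z – f.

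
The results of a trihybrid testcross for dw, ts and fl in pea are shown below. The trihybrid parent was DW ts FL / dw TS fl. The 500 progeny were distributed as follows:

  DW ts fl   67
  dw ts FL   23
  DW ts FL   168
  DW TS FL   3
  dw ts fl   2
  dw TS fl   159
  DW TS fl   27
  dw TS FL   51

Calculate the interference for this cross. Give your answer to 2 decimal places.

0.63

The two rarest classes, DW TS FL and dw ts fl, are the double crossovers. Comparing them with the parentals, only the ts allele has switched, so ts is the middle locus and the order is fl – ts – dw.
fl–ts: (118 + 5)/500 = 0.2460; ts–dw: (50 + 5)/500 = 0.1100.
Expected DCO frequency = 0.2460 × 0.1100 ≈ 0.02706; observed = 5/500 ≈ 0.01000.
Coefficient of coincidence = 0.01000/0.02706 ≈ 0.37; interference = 1 − 0.37 = 0.63.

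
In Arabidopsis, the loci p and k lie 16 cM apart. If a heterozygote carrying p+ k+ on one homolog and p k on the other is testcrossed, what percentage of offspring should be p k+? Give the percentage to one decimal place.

8.0%

A map distance of 16 cM corresponds to a recombination frequency of 0.160.
The F1 is p+ k+ / p k, so p k+ is a recombinant gamete class with expected frequency r/2 = 0.160/2 = 0.0800.
That is 0.0800 = 8.0% of the progeny.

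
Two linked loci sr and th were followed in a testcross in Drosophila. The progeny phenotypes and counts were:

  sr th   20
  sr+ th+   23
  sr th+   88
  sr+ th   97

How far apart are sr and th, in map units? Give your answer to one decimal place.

The two most frequent classes, sr+ th (97) and sr th+ (88), are the parental types, so the F1 was sr+ th / sr th+.
The recombinant classes are sr+ th+ and sr th: 23 + 20 = 43.
Recombination frequency = 43/228 = 0.1886 ≈ 18.9%, i.e. 18.9 map units.

18.9 map units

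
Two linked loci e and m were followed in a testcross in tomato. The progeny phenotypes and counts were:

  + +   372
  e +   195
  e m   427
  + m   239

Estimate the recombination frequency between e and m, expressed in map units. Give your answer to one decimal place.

The two most frequent classes, + + (372) and e m (427), are the parental types, so the F1 was + + / e m.
The recombinant classes are + m and e +: 239 + 195 = 434.
Recombination frequency = 434/1233 = 0.3520 ≈ 35.2%, i.e. 35.2 map units.

35.2 map units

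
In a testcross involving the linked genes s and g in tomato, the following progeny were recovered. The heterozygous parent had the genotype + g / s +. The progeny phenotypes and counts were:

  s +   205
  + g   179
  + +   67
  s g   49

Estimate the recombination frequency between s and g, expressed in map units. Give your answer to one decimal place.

The recombinant classes are + + and s g: 67 + 49 = 116.
Recombination frequency = 116/500 = 0.2320 ≈ 23.2%, i.e. 23.2 map units.

23.2 map units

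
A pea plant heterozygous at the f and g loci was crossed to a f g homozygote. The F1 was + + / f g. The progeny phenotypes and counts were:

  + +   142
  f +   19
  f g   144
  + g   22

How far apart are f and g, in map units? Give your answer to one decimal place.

The recombinant classes are + g and f +: 22 + 19 = 41.
Recombination frequency = 41/327 = 0.1254 ≈ 12.5%, i.e. 12.5 map units.

12.5 map units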